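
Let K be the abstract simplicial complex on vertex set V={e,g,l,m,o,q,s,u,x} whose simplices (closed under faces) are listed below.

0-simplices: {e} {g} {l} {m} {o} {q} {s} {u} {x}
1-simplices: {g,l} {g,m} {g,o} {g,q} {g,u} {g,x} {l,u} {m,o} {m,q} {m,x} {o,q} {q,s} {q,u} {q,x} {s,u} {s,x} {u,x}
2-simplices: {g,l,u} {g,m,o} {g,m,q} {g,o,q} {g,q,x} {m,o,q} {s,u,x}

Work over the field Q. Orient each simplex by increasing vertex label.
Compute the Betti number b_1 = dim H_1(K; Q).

b_1=4

n_0=9 n_1=17 n_2=7  [Q]
∂1: piv[gl,gm,go,gq,gu,gx,qs] rk=7  ker:lu,mo,mq,mx,oq,qu,qx,su,sx,ux
∂2: piv[glu,gmo,gmq,goq,gqx,sux] rk=6  ker:moq
b_1=(17−7)−6=4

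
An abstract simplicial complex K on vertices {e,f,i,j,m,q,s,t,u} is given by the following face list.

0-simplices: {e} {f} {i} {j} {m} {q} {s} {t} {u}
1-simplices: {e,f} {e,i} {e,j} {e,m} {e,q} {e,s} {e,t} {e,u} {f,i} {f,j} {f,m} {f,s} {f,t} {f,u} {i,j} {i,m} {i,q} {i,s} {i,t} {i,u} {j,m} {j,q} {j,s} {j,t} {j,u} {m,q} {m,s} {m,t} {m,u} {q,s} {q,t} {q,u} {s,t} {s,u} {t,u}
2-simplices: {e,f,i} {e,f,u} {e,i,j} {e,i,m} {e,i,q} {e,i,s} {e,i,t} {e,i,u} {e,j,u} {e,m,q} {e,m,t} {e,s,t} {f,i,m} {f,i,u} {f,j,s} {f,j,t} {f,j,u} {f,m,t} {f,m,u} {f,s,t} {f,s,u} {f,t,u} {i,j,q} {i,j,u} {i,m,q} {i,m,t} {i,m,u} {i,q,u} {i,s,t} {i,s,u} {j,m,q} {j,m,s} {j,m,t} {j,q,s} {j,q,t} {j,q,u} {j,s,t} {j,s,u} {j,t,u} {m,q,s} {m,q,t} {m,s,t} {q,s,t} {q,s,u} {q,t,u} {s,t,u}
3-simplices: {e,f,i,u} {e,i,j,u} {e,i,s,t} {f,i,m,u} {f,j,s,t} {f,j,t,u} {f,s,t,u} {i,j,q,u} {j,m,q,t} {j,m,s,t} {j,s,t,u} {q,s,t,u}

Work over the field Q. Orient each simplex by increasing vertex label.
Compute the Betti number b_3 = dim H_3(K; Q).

b_3=0

n_0=9 n_1=35 n_2=46 n_3=12  [Q]
∂1: piv[ef,ei,ej,em,eq,es,et,eu] rk=8  ker:fi,fj,fm,fs,ft,fu,ij,im,iq,is,it,iu,jm,jq,js,jt,ju,mq,ms,mt,mu,qs,qt,qu,st,su,tu
∂2: piv[efi,efu,eij,eim,eiq,eis,eit,eiu,eju,emq,emt,est,fim,fjs,fjt,fju,fmt,fmu,fst,fsu,ftu,ijq,iqu,jmq,jms,jqs,jqt] rk=27  ker:fiu,iju,imq,imt,imu,ist,isu,jmt,jqu,jst,jsu,jtu,mqs,mqt,mst,qst,qsu,qtu,stu
∂3: piv[efiu,eiju,eist,fimu,fjst,fjtu,fstu,ijqu,jmqt,jmst,jstu,qstu] rk=12
b_3=(12−12)−0=0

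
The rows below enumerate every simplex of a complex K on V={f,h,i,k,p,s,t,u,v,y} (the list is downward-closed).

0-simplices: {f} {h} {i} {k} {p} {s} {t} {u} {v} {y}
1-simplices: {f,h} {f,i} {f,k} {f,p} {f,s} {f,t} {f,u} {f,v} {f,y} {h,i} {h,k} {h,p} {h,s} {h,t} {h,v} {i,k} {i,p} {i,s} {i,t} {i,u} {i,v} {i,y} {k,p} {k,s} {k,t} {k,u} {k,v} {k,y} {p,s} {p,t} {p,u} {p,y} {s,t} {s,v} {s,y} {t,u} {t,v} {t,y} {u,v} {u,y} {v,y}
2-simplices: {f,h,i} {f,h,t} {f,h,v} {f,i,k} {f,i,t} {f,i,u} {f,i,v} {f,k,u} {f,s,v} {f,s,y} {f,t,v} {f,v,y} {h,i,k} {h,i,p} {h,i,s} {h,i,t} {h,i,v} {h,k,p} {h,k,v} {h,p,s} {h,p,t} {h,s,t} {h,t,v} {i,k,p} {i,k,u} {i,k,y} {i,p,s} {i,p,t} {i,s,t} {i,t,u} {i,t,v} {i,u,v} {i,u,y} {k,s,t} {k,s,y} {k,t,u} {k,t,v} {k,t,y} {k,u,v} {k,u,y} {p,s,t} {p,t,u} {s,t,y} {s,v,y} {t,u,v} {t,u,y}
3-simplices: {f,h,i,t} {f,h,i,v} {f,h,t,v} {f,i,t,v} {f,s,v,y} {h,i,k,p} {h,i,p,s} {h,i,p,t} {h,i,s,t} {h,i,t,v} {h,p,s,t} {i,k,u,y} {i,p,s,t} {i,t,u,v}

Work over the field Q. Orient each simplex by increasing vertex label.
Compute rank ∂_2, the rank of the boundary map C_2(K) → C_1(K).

rank∂_2=29

n_0=10 n_1=41 n_2=46 n_3=14  [Q]
∂1: piv[fh,fi,fk,fp,fs,ft,fu,fv,fy] rk=9  ker:hi,hk,hp,hs,ht,hv,ik,ip,is,it,iu,iv,iy,kp,ks,kt,ku,kv,ky,ps,pt,pu,py,st,sv,sy,tu,tv,ty,uv,uy,vy
∂2: piv[fhi,fht,fhv,fik,fit,fiu,fiv,fku,fsv,fsy,ftv,fvy,hik,hip,his,hkp,hkv,hps,hpt,hst,iky,itu,iuv,iuy,kst,ksy,ktu,kty,ptu] rk=29  ker:hit,hiv,htv,ikp,iku,ips,ipt,ist,itv,ktv,kuv,kuy,pst,sty,svy,tuv,tuy
∂3: piv[fhit,fhiv,fhtv,fitv,fsvy,hikp,hips,hipt,hist,hpst,ikuy,ituv] rk=12  ker:hitv,ipst
rk∂_2=29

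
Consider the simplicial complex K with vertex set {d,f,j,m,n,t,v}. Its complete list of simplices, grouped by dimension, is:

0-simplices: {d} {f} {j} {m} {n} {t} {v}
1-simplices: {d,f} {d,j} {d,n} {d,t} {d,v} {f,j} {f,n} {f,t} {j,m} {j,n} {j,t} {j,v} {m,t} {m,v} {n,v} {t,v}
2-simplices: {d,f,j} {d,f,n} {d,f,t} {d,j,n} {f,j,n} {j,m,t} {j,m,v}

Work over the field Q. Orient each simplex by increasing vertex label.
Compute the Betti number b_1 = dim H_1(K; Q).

n_0=7 n_1=16 n_2=7  [Q]
∂1: piv[df,dj,dn,dt,dv,jm] rk=6  ker:fj,fn,ft,jn,jt,jv,mt,mv,nv,tv
∂2: piv[dfj,dfn,dft,djn,jmt,jmv] rk=6  ker:fjn
b_1=(16−6)−6=4

b_1=4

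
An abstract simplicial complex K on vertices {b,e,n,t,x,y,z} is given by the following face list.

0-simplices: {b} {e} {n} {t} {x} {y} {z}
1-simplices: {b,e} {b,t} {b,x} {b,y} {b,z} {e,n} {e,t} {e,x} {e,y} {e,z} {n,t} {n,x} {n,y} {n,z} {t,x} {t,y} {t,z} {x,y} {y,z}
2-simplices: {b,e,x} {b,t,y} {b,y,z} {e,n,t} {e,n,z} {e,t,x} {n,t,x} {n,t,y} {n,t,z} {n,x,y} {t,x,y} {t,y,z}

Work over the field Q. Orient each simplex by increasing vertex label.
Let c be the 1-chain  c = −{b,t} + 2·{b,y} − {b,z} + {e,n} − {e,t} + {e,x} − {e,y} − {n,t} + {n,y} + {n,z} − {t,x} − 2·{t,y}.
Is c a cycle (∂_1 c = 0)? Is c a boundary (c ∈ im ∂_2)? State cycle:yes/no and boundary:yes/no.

cycle:yes boundary:no

n_0=7 n_1=19 n_2=12  [Q]
∂1: piv[be,bt,bx,by,bz,en] rk=6  ker:et,ex,ey,ez,nt,nx,ny,nz,tx,ty,tz,xy,yz
∂2: piv[bex,bty,byz,ent,enz,etx,ntx,nty,ntz,nxy,tyz] rk=11  ker:txy
∂1c = 0
c vs im∂2: residual ≠ 0 ⇒ not boundary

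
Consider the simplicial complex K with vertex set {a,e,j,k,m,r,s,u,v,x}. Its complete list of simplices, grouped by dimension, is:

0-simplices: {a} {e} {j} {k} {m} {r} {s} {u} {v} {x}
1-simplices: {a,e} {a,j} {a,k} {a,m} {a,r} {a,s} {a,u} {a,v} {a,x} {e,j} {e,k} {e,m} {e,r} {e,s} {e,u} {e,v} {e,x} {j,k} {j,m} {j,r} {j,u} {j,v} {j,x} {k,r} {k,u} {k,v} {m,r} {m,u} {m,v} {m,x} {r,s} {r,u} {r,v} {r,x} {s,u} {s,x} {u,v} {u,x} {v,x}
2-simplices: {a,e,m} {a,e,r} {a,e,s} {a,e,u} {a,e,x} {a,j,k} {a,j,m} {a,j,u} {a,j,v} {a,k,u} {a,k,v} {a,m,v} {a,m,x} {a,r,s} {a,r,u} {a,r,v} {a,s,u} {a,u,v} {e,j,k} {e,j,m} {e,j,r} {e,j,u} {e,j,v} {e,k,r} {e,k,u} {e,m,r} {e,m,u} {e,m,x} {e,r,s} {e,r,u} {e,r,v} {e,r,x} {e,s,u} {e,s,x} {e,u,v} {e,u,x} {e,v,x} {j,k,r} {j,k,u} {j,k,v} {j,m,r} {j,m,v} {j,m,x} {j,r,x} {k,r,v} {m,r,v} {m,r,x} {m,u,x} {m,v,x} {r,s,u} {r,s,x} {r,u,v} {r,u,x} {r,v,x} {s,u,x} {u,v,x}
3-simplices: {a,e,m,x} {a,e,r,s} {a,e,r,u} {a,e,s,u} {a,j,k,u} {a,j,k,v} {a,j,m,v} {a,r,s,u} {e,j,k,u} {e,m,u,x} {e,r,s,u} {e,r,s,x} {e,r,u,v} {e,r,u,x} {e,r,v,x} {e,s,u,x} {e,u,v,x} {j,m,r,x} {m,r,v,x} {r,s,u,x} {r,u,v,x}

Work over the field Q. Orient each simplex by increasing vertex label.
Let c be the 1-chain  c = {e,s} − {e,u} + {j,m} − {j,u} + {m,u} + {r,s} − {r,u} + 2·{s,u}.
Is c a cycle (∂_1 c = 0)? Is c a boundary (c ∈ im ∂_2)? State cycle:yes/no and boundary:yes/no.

cycle:yes boundary:yes

n_0=10 n_1=39 n_2=56 n_3=21  [Q]
∂1: piv[ae,aj,ak,am,ar,as,au,av,ax] rk=9  ker:ej,ek,em,er,es,eu,ev,ex,jk,jm,jr,ju,jv,jx,kr,ku,kv,mr,mu,mv,mx,rs,ru,rv,rx,su,sx,uv,ux,vx
∂2: piv[aem,aer,aes,aeu,aex,ajk,ajm,aju,ajv,aku,akv,amv,amx,ars,aru,arv,asu,auv,ejk,ejm,ejr,ejv,ekr,emr,emu,erx,esx,eux,evx,jmx] rk=30  ker:eju,eku,emx,ers,eru,erv,esu,euv,jkr,jku,jkv,jmr,jmv,jrx,krv,mrv,mrx,mux,mvx,rsu,rsx,ruv,rux,rvx,sux,uvx
∂3: piv[aemx,aers,aeru,aesu,ajku,ajkv,ajmv,arsu,ejku,emux,ersx,eruv,erux,ervx,esux,euvx,jmrx,mrvx] rk=18  ker:ersu,rsux,ruvx
∂1c = 0
c vs im∂2: reduces to 0 ⇒ boundary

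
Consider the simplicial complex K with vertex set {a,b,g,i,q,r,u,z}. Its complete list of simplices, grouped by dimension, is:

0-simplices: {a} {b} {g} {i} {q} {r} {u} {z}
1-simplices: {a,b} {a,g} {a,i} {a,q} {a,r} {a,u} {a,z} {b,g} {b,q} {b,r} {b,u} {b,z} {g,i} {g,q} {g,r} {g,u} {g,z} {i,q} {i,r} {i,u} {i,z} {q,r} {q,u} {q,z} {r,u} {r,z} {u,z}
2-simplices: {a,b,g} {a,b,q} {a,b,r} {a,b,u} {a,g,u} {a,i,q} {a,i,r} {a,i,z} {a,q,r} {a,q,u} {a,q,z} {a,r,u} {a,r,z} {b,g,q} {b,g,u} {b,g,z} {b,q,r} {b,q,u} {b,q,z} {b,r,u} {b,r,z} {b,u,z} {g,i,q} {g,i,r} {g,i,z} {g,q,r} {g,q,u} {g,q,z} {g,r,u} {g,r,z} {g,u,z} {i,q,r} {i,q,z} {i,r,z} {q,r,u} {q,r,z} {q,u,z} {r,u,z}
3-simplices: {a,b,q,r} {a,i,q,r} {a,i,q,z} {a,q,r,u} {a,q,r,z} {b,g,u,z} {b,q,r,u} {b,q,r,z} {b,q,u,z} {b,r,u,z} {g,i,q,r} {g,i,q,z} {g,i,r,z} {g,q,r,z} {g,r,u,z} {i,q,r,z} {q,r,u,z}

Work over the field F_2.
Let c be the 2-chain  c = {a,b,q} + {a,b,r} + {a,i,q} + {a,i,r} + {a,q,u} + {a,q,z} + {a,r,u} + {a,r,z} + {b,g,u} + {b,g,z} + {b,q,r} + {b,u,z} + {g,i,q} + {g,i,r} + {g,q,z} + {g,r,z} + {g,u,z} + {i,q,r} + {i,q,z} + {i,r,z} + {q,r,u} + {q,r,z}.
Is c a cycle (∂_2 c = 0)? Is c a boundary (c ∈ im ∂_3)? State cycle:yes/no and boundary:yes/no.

n_0=8 n_1=27 n_2=38 n_3=17  [Z2]
∂1: piv[ab,ag,ai,aq,ar,au,az] rk=7  ker:bg,bq,br,bu,bz,gi,gq,gr,gu,gz,iq,ir,iu,iz,qr,qu,qz,ru,rz,uz
∂2: piv[abg,abq,abr,abu,agu,aiq,air,aiz,aqr,aqu,aqz,aru,arz,bgq,bgz,bqz,buz,giq,gir] rk=19  ker:bgu,bqr,bqu,bru,brz,giz,gqr,gqu,gqz,gru,grz,guz,iqr,iqz,irz,qru,qrz,quz,ruz
∂3: piv[abqr,aiqr,aiqz,aqru,aqrz,bguz,bqru,bqrz,bquz,bruz,giqr,giqz,girz,gqrz,gruz] rk=15  ker:iqrz,qruz
∂2c = 0
c vs im∂3: reduces to 0 ⇒ boundary

cycle:yes boundary:yes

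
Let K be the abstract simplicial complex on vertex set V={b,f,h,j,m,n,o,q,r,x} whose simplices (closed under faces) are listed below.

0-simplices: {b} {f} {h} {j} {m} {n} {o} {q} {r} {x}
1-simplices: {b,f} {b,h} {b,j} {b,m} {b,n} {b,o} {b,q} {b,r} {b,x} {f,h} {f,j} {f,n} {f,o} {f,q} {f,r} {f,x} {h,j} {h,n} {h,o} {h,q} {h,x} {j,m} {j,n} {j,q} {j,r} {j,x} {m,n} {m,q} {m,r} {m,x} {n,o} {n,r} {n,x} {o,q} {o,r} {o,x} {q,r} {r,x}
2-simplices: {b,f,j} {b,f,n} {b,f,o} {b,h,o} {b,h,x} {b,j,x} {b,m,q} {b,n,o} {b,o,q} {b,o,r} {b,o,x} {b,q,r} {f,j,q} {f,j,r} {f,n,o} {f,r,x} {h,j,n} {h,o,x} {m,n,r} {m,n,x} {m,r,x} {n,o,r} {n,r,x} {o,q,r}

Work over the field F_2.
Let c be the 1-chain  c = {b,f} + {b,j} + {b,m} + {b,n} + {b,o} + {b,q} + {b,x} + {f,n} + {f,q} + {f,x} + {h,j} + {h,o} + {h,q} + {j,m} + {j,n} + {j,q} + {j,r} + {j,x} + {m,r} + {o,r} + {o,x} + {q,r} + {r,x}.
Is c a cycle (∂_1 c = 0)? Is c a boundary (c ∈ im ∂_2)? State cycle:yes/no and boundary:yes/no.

n_0=10 n_1=38 n_2=24  [Z2]
∂1: piv[bf,bh,bj,bm,bn,bo,bq,br,bx] rk=9  ker:fh,fj,fn,fo,fq,fr,fx,hj,hn,ho,hq,hx,jm,jn,jq,jr,jx,mn,mq,mr,mx,no,nr,nx,oq,or,ox,qr,rx
∂2: piv[bfj,bfn,bfo,bho,bhx,bjx,bmq,bno,boq,bor,box,bqr,fjq,fjr,frx,hjn,mnr,mnx,mrx,nor] rk=20  ker:fno,hox,nrx,oqr
∂1c = {b} + {h} + {j} + {m} + {n} + {q} + {r} + {x}

cycle:no boundary:no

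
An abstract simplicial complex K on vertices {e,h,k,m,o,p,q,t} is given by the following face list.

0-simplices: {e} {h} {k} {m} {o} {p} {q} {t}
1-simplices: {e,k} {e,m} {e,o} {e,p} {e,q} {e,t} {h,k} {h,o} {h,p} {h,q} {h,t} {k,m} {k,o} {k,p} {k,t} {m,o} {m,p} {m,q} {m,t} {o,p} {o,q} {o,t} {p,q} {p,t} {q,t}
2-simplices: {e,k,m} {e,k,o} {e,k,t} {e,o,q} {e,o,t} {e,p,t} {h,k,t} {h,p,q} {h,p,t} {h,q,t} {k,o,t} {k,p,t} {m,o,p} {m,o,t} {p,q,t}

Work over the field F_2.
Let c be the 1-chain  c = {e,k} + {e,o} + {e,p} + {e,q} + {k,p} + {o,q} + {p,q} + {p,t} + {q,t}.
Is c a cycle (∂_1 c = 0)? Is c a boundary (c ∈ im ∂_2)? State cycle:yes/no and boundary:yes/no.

cycle:yes boundary:yes

n_0=8 n_1=25 n_2=15  [Z2]
∂1: piv[ek,em,eo,ep,eq,et,hk] rk=7  ker:ho,hp,hq,ht,km,ko,kp,kt,mo,mp,mq,mt,op,oq,ot,pq,pt,qt
∂2: piv[ekm,eko,ekt,eoq,eot,ept,hkt,hpq,hpt,hqt,kpt,mop,mot] rk=13  ker:kot,pqt
∂1c = 0
c vs im∂2: reduces to 0 ⇒ boundary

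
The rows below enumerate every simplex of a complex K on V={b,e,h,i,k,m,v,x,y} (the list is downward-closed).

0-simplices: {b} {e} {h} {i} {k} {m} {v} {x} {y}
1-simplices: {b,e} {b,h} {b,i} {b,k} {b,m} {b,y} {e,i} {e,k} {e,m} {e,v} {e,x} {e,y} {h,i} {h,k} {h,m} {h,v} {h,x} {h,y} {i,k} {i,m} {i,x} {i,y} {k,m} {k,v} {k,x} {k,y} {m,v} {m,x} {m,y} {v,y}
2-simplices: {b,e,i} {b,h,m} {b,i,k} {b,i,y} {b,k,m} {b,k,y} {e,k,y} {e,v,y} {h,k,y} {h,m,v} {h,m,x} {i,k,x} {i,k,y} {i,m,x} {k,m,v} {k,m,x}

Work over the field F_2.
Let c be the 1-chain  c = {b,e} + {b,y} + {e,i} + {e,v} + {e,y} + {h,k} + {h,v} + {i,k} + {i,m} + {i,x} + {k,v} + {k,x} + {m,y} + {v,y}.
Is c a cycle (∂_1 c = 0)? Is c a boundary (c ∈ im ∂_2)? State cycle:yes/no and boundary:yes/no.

n_0=9 n_1=30 n_2=16  [Z2]
∂1: piv[be,bh,bi,bk,bm,by,ev,ex] rk=8  ker:ei,ek,em,ey,hi,hk,hm,hv,hx,hy,ik,im,ix,iy,km,kv,kx,ky,mv,mx,my,vy
∂2: piv[bei,bhm,bik,biy,bkm,bky,eky,evy,hky,hmv,hmx,ikx,imx,kmv,kmx] rk=15  ker:iky
∂1c = 0
c vs im∂2: residual ≠ 0 ⇒ not boundary

cycle:yes boundary:no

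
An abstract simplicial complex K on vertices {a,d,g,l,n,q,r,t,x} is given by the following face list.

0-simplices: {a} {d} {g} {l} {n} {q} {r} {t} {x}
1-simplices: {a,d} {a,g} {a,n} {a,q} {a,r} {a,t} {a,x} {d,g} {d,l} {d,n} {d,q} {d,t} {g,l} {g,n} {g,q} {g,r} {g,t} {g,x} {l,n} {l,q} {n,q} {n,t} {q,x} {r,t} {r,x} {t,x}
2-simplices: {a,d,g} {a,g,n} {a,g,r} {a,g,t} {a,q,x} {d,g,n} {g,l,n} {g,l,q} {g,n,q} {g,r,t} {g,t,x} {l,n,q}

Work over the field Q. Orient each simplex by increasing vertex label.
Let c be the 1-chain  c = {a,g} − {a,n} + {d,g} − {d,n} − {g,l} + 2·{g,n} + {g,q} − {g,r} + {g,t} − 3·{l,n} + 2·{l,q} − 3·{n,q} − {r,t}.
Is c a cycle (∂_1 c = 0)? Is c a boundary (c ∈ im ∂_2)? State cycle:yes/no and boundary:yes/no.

cycle:yes boundary:yes

n_0=9 n_1=26 n_2=12  [Q]
∂1: piv[ad,ag,an,aq,ar,at,ax,dl] rk=8  ker:dg,dn,dq,dt,gl,gn,gq,gr,gt,gx,ln,lq,nq,nt,qx,rt,rx,tx
∂2: piv[adg,agn,agr,agt,aqx,dgn,gln,glq,gnq,grt,gtx] rk=11  ker:lnq
∂1c = 0
c vs im∂2: reduces to 0 ⇒ boundary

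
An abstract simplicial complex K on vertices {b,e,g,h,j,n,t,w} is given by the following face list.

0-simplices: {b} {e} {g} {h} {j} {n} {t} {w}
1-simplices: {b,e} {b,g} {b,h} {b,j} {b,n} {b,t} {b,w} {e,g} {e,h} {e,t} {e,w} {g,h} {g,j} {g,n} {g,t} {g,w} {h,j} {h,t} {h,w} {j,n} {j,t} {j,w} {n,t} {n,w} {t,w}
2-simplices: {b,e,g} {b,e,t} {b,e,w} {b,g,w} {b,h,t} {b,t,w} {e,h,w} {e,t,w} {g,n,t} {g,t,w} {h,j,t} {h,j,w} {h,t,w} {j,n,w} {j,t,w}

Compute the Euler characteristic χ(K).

χ(K)=-2

n_0=8 n_1=25 n_2=15
χ=+8−25+15=-2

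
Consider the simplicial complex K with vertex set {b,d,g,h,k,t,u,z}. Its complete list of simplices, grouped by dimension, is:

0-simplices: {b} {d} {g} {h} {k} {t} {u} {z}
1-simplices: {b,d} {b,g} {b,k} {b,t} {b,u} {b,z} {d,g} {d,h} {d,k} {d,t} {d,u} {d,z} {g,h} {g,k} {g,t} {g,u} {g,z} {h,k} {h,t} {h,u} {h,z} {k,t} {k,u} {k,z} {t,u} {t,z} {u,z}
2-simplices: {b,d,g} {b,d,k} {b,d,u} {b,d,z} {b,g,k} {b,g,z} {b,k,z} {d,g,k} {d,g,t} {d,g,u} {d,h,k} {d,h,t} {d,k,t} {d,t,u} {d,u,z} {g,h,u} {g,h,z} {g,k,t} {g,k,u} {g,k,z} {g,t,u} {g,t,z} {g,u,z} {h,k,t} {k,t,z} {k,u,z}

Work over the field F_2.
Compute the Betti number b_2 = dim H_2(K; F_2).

n_0=8 n_1=27 n_2=26  [Z2]
∂1: piv[bd,bg,bk,bt,bu,bz,dh] rk=7  ker:dg,dk,dt,du,dz,gh,gk,gt,gu,gz,hk,ht,hu,hz,kt,ku,kz,tu,tz,uz
∂2: piv[bdg,bdk,bdu,bdz,bgk,bgz,bkz,dgt,dgu,dhk,dht,dkt,dtu,duz,ghu,ghz,gku,gtz] rk=18  ker:dgk,gkt,gkz,gtu,guz,hkt,ktz,kuz
b_2=(26−18)−0=8

b_2=8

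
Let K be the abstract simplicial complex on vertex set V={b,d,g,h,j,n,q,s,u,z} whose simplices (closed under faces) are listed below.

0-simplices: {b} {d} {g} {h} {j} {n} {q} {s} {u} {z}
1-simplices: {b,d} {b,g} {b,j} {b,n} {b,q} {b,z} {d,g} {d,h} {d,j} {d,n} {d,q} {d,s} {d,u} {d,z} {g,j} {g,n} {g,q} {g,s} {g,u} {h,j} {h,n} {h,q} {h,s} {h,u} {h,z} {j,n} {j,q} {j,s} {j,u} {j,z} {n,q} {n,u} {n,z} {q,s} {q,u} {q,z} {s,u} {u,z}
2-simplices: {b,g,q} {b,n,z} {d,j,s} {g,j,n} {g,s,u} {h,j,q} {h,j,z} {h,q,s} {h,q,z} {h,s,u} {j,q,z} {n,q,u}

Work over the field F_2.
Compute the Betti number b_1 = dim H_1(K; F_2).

b_1=18

n_0=10 n_1=38 n_2=12  [Z2]
∂1: piv[bd,bg,bj,bn,bq,bz,dh,ds,du] rk=9  ker:dg,dj,dn,dq,dz,gj,gn,gq,gs,gu,hj,hn,hq,hs,hu,hz,jn,jq,js,ju,jz,nq,nu,nz,qs,qu,qz,su,uz
∂2: piv[bgq,bnz,djs,gjn,gsu,hjq,hjz,hqs,hqz,hsu,nqu] rk=11  ker:jqz
b_1=(38−9)−11=18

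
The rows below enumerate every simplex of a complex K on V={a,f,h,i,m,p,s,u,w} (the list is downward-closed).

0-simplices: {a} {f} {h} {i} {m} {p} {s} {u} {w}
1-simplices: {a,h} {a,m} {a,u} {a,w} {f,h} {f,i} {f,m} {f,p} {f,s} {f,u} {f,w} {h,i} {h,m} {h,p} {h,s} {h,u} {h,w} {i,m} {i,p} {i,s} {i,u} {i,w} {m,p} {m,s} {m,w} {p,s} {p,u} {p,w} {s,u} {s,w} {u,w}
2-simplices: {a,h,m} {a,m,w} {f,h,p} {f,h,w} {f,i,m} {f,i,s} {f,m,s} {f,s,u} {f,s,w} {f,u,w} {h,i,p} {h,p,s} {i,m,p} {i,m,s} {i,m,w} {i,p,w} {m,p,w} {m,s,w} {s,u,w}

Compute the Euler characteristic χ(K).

n_0=9 n_1=31 n_2=19
χ=+9−31+19=-3

χ(K)=-3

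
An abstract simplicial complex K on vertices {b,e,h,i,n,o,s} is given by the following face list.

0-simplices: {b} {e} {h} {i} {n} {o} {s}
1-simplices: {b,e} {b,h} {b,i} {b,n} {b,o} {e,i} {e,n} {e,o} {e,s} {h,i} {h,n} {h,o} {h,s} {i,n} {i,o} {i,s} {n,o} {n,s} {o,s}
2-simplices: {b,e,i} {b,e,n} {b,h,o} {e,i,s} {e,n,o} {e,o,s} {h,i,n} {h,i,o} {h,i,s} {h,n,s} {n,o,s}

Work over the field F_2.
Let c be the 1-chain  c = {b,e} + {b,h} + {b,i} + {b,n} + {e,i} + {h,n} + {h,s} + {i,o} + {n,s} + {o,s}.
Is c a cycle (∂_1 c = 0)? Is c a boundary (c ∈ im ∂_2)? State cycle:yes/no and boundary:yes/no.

n_0=7 n_1=19 n_2=11  [Z2]
∂1: piv[be,bh,bi,bn,bo,es] rk=6  ker:ei,en,eo,hi,hn,ho,hs,in,io,is,no,ns,os
∂2: piv[bei,ben,bho,eis,eno,eos,hin,hio,his,hns,nos] rk=11
∂1c = {h} + {i} + {n} + {s}

cycle:no boundary:no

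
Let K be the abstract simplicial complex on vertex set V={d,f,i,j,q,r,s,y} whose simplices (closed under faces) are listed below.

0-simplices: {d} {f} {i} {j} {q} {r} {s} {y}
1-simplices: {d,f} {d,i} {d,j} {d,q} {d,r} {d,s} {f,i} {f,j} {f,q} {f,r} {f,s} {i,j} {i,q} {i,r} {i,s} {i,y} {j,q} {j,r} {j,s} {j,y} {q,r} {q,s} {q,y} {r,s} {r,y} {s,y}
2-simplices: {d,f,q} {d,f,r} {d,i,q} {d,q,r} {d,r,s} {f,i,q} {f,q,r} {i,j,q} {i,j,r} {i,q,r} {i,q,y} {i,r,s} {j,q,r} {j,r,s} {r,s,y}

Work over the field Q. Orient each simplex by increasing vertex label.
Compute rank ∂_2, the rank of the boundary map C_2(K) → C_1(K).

rank∂_2=13

n_0=8 n_1=26 n_2=15  [Q]
∂1: piv[df,di,dj,dq,dr,ds,iy] rk=7  ker:fi,fj,fq,fr,fs,ij,iq,ir,is,jq,jr,js,jy,qr,qs,qy,rs,ry,sy
∂2: piv[dfq,dfr,diq,dqr,drs,fiq,ijq,ijr,iqr,iqy,irs,jrs,rsy] rk=13  ker:fqr,jqr
rk∂_2=13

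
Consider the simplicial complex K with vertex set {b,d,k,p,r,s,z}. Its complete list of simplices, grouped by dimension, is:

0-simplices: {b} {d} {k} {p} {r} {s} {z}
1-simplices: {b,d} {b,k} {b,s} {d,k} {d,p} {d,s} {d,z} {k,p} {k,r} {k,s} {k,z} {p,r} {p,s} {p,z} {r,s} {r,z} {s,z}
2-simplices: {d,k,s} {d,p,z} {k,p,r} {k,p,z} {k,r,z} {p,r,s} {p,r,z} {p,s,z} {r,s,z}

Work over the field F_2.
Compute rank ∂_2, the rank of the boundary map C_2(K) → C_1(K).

rank∂_2=7

n_0=7 n_1=17 n_2=9  [Z2]
∂1: piv[bd,bk,bs,dp,dz,kr] rk=6  ker:dk,ds,kp,ks,kz,pr,ps,pz,rs,rz,sz
∂2: piv[dks,dpz,kpr,kpz,krz,prs,psz] rk=7  ker:prz,rsz
rk∂_2=7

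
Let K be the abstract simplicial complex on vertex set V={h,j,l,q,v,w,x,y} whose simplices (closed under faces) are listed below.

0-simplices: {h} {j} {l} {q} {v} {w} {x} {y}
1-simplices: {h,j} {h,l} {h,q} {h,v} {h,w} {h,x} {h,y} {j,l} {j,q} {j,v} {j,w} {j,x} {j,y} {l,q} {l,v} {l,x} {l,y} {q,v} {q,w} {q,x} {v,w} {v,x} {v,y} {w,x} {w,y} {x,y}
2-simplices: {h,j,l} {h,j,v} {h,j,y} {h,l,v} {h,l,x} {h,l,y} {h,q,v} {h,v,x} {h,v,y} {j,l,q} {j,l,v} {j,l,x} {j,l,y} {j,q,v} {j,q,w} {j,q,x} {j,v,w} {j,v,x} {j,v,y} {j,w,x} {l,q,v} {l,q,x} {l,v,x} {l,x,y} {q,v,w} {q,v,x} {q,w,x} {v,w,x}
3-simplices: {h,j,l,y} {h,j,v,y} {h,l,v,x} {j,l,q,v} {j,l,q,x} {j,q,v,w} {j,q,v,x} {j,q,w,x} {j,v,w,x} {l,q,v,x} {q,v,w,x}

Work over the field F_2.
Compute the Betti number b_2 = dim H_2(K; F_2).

b_2=1

n_0=8 n_1=26 n_2=28 n_3=11  [Z2]
∂1: piv[hj,hl,hq,hv,hw,hx,hy] rk=7  ker:jl,jq,jv,jw,jx,jy,lq,lv,lx,ly,qv,qw,qx,vw,vx,vy,wx,wy,xy
∂2: piv[hjl,hjv,hjy,hlv,hlx,hly,hqv,hvx,hvy,jlq,jlx,jqv,jqw,jqx,jvw,jwx,lxy] rk=17  ker:jlv,jly,jvx,jvy,lqv,lqx,lvx,qvw,qvx,qwx,vwx
∂3: piv[hjly,hjvy,hlvx,jlqv,jlqx,jqvw,jqvx,jqwx,jvwx,lqvx] rk=10  ker:qvwx
b_2=(28−17)−10=1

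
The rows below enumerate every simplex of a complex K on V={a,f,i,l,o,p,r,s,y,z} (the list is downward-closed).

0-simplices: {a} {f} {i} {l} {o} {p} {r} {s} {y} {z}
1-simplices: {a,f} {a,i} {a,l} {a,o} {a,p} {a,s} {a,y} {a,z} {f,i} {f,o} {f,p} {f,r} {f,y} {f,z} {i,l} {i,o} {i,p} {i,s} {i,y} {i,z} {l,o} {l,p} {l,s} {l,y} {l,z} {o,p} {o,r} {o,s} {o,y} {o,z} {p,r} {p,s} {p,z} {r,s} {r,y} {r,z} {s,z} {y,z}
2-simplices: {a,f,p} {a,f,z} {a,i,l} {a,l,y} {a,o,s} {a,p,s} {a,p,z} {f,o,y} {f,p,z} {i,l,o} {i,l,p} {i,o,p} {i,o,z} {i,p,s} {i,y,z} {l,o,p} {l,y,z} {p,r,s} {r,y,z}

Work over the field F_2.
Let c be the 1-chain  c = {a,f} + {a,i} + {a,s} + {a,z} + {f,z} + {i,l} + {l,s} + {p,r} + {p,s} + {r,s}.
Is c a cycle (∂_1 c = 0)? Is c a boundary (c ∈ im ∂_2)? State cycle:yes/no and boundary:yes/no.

n_0=10 n_1=38 n_2=19  [Z2]
∂1: piv[af,ai,al,ao,ap,as,ay,az,fr] rk=9  ker:fi,fo,fp,fy,fz,il,io,ip,is,iy,iz,lo,lp,ls,ly,lz,op,or,os,oy,oz,pr,ps,pz,rs,ry,rz,sz,yz
∂2: piv[afp,afz,ail,aly,aos,aps,apz,foy,ilo,ilp,iop,ioz,ips,iyz,lyz,prs,ryz] rk=17  ker:fpz,lop
∂1c = 0
c vs im∂2: residual ≠ 0 ⇒ not boundary

cycle:yes boundary:no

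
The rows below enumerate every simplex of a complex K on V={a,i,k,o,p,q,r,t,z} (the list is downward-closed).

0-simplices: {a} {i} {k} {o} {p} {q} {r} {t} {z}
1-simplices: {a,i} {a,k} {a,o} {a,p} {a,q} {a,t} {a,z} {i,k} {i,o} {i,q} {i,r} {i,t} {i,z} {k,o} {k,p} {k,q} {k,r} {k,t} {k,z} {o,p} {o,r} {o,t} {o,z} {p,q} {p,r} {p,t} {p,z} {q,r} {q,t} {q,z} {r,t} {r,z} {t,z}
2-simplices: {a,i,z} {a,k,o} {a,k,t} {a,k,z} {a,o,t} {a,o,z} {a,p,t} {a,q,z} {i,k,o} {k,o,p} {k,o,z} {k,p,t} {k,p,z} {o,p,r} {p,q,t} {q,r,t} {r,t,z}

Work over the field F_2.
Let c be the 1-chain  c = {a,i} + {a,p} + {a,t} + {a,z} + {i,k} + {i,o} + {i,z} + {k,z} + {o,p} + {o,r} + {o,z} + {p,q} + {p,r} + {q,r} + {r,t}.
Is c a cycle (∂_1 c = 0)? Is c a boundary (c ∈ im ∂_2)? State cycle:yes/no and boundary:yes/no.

n_0=9 n_1=33 n_2=17  [Z2]
∂1: piv[ai,ak,ao,ap,aq,at,az,ir] rk=8  ker:ik,io,iq,it,iz,ko,kp,kq,kr,kt,kz,op,or,ot,oz,pq,pr,pt,pz,qr,qt,qz,rt,rz,tz
∂2: piv[aiz,ako,akt,akz,aot,aoz,apt,aqz,iko,kop,kpt,kpz,opr,pqt,qrt,rtz] rk=16  ker:koz
∂1c = 0
c vs im∂2: reduces to 0 ⇒ boundary

cycle:yes boundary:yes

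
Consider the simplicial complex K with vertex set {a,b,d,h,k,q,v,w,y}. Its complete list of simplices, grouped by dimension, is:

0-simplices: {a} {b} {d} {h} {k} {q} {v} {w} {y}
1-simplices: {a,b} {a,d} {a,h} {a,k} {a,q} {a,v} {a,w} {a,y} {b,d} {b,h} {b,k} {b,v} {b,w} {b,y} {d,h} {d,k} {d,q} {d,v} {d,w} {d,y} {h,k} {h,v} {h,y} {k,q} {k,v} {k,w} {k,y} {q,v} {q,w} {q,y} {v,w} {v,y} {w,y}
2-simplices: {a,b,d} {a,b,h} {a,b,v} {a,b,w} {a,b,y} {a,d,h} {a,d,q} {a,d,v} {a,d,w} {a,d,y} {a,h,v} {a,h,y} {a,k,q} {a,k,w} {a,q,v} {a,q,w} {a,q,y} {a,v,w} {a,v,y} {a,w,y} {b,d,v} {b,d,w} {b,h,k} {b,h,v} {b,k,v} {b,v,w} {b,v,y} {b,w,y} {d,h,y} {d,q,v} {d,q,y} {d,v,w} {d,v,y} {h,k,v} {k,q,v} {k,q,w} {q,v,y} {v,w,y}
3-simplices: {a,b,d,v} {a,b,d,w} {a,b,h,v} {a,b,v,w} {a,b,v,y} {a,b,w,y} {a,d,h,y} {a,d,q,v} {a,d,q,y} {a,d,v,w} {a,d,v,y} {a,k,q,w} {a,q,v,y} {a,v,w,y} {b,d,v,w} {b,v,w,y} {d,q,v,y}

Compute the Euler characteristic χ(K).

χ(K)=-3

n_0=9 n_1=33 n_2=38 n_3=17
χ=+9−33+38−17=-3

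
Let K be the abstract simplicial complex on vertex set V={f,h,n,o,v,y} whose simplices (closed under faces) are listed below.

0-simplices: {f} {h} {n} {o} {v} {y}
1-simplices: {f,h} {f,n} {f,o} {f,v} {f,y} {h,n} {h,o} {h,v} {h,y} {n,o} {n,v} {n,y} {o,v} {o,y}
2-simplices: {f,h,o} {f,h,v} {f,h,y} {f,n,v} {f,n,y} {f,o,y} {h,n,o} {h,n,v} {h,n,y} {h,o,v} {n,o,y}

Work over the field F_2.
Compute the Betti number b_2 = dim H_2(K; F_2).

n_0=6 n_1=14 n_2=11  [Z2]
∂1: piv[fh,fn,fo,fv,fy] rk=5  ker:hn,ho,hv,hy,no,nv,ny,ov,oy
∂2: piv[fho,fhv,fhy,fnv,fny,foy,hno,hnv,hov] rk=9  ker:hny,noy
b_2=(11−9)−0=2

b_2=2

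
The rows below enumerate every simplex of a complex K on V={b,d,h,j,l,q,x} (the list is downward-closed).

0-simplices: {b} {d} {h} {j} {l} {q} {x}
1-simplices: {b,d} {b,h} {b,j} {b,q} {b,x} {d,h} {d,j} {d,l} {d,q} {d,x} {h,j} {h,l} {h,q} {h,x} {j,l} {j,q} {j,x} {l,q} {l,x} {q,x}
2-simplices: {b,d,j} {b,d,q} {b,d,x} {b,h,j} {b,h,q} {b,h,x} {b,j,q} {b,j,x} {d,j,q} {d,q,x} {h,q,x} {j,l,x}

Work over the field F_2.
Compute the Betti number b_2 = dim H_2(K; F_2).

b_2=2

n_0=7 n_1=20 n_2=12  [Z2]
∂1: piv[bd,bh,bj,bq,bx,dl] rk=6  ker:dh,dj,dq,dx,hj,hl,hq,hx,jl,jq,jx,lq,lx,qx
∂2: piv[bdj,bdq,bdx,bhj,bhq,bhx,bjq,bjx,dqx,jlx] rk=10  ker:djq,hqx
b_2=(12−10)−0=2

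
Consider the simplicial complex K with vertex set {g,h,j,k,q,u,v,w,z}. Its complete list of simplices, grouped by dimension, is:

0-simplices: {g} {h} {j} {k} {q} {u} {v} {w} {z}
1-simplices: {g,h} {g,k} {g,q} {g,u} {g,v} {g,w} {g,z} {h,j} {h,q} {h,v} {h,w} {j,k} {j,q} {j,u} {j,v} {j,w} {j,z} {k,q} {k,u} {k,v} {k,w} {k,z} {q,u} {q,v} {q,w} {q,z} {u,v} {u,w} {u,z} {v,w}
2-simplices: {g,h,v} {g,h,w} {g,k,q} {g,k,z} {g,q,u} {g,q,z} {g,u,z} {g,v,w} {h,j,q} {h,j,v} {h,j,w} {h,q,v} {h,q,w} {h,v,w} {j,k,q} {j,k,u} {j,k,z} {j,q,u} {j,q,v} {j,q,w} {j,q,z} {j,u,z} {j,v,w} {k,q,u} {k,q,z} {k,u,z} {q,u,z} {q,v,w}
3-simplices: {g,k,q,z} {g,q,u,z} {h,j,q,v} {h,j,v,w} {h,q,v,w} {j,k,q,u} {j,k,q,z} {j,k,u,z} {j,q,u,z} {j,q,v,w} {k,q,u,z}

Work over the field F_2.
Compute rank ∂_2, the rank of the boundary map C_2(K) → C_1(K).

rank∂_2=17

n_0=9 n_1=30 n_2=28 n_3=11  [Z2]
∂1: piv[gh,gk,gq,gu,gv,gw,gz,hj] rk=8  ker:hq,hv,hw,jk,jq,ju,jv,jw,jz,kq,ku,kv,kw,kz,qu,qv,qw,qz,uv,uw,uz,vw
∂2: piv[ghv,ghw,gkq,gkz,gqu,gqz,guz,gvw,hjq,hjv,hjw,hqv,hqw,jkq,jku,jkz,jqu] rk=17  ker:hvw,jqv,jqw,jqz,juz,jvw,kqu,kqz,kuz,quz,qvw
∂3: piv[gkqz,gquz,hjqv,hjvw,hqvw,jkqu,jkqz,jkuz,jquz,jqvw] rk=10  ker:kquz
rk∂_2=17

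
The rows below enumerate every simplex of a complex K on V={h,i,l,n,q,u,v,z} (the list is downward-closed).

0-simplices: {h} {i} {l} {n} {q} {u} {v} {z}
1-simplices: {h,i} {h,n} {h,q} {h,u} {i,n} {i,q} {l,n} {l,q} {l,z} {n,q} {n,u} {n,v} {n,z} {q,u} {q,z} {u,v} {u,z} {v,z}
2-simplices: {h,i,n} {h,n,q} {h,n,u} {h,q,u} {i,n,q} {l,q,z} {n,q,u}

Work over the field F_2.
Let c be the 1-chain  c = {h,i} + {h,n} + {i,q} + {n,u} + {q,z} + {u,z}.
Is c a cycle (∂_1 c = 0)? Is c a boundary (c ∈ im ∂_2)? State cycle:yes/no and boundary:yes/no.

n_0=8 n_1=18 n_2=7  [Z2]
∂1: piv[hi,hn,hq,hu,ln,lz,nv] rk=7  ker:in,iq,lq,nq,nu,nz,qu,qz,uv,uz,vz
∂2: piv[hin,hnq,hnu,hqu,inq,lqz] rk=6  ker:nqu
∂1c = 0
c vs im∂2: residual ≠ 0 ⇒ not boundary

cycle:yes boundary:no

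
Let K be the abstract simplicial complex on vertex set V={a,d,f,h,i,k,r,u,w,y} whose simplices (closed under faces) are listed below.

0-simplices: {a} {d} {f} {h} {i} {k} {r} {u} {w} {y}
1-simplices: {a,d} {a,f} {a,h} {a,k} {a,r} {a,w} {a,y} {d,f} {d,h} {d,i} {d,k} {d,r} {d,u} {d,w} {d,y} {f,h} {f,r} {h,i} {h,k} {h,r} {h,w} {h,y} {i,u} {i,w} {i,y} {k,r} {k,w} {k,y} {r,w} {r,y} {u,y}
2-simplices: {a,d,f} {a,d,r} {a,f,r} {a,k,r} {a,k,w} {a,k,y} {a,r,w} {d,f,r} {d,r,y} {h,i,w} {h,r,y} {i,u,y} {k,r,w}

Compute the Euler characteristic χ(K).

n_0=10 n_1=31 n_2=13
χ=+10−31+13=-8

χ(K)=-8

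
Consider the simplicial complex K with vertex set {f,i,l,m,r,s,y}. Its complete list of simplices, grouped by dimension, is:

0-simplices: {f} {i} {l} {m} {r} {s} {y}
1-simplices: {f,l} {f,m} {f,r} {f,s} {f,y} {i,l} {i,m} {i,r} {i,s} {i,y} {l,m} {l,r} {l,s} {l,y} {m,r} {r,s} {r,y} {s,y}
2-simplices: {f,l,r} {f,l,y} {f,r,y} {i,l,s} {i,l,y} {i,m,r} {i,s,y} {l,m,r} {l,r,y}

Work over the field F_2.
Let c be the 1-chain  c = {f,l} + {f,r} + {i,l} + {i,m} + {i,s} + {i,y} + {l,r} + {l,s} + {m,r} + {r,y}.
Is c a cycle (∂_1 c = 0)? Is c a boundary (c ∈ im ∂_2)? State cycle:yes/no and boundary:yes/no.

n_0=7 n_1=18 n_2=9  [Z2]
∂1: piv[fl,fm,fr,fs,fy,il] rk=6  ker:im,ir,is,iy,lm,lr,ls,ly,mr,rs,ry,sy
∂2: piv[flr,fly,fry,ils,ily,imr,isy,lmr] rk=8  ker:lry
∂1c = 0
c vs im∂2: residual ≠ 0 ⇒ not boundary

cycle:yes boundary:no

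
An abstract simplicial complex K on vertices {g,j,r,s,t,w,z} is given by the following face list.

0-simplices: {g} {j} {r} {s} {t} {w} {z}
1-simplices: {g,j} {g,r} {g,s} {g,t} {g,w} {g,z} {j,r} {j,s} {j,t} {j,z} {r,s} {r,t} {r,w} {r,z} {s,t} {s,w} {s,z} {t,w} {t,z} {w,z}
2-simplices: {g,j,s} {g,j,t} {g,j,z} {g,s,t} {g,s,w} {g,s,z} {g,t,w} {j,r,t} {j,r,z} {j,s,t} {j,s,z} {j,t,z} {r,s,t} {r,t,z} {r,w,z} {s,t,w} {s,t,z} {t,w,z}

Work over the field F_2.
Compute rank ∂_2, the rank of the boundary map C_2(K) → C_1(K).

n_0=7 n_1=20 n_2=18  [Z2]
∂1: piv[gj,gr,gs,gt,gw,gz] rk=6  ker:jr,js,jt,jz,rs,rt,rw,rz,st,sw,sz,tw,tz,wz
∂2: piv[gjs,gjt,gjz,gst,gsw,gsz,gtw,jrt,jrz,jtz,rst,rwz,twz] rk=13  ker:jst,jsz,rtz,stw,stz
rk∂_2=13

rank∂_2=13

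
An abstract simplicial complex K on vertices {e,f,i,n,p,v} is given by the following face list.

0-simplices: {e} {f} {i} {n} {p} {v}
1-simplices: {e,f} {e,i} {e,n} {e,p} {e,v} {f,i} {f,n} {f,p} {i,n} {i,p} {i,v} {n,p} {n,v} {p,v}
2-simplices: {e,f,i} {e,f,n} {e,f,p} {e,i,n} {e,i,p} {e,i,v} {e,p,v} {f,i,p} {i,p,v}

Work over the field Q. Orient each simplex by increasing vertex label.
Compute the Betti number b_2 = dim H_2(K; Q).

n_0=6 n_1=14 n_2=9  [Q]
∂1: piv[ef,ei,en,ep,ev] rk=5  ker:fi,fn,fp,in,ip,iv,np,nv,pv
∂2: piv[efi,efn,efp,ein,eip,eiv,epv] rk=7  ker:fip,ipv
b_2=(9−7)−0=2

b_2=2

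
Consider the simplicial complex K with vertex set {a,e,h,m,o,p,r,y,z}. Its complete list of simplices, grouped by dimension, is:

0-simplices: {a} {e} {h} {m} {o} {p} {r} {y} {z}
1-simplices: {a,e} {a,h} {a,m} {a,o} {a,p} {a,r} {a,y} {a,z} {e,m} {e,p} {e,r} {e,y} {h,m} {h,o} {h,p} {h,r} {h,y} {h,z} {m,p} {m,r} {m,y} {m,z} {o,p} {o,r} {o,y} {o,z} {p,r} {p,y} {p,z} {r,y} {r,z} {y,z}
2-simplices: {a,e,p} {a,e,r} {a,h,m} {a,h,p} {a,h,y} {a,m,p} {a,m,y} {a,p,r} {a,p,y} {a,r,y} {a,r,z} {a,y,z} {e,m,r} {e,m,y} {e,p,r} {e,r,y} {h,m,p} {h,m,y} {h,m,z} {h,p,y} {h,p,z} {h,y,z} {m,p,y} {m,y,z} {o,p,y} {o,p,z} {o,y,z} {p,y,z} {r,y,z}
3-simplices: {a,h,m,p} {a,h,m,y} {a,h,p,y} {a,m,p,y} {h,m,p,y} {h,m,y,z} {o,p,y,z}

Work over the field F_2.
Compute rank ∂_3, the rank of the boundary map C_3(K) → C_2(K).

n_0=9 n_1=32 n_2=29 n_3=7  [Z2]
∂1: piv[ae,ah,am,ao,ap,ar,ay,az] rk=8  ker:em,ep,er,ey,hm,ho,hp,hr,hy,hz,mp,mr,my,mz,op,or,oy,oz,pr,py,pz,ry,rz,yz
∂2: piv[aep,aer,ahm,ahp,ahy,amp,amy,apr,apy,ary,arz,ayz,emr,emy,ery,hmz,hpz,hyz,opy,opz] rk=20  ker:epr,hmp,hmy,hpy,mpy,myz,oyz,pyz,ryz
∂3: piv[ahmp,ahmy,ahpy,ampy,hmyz,opyz] rk=6  ker:hmpy
rk∂_3=6

rank∂_3=6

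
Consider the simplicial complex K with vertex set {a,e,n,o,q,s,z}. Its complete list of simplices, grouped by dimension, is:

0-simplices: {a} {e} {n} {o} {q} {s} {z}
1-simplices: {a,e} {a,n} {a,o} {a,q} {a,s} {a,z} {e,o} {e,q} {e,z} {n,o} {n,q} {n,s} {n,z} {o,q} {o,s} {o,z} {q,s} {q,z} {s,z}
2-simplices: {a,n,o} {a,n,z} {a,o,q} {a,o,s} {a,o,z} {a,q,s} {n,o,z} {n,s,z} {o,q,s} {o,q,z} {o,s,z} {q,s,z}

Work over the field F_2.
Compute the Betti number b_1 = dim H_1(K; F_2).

n_0=7 n_1=19 n_2=12  [Z2]
∂1: piv[ae,an,ao,aq,as,az] rk=6  ker:eo,eq,ez,no,nq,ns,nz,oq,os,oz,qs,qz,sz
∂2: piv[ano,anz,aoq,aos,aoz,aqs,nsz,oqz,osz] rk=9  ker:noz,oqs,qsz
b_1=(19−6)−9=4

b_1=4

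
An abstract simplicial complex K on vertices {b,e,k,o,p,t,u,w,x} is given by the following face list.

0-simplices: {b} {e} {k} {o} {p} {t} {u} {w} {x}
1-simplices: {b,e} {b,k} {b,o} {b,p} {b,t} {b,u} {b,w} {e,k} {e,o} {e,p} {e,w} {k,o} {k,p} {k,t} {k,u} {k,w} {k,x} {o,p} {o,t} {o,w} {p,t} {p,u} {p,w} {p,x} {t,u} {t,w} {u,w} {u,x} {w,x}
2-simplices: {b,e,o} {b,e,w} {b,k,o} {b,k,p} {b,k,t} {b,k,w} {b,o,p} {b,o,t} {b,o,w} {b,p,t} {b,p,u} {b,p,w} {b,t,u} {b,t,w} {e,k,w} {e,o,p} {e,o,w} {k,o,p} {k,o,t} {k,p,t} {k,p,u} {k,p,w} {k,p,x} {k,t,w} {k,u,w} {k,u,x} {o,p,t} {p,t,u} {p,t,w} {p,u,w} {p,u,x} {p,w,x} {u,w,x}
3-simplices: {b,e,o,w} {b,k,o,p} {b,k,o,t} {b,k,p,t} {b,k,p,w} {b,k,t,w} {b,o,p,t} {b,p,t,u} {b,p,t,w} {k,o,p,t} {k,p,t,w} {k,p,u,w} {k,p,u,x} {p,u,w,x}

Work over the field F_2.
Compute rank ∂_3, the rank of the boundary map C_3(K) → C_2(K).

rank∂_3=12

n_0=9 n_1=29 n_2=33 n_3=14  [Z2]
∂1: piv[be,bk,bo,bp,bt,bu,bw,kx] rk=8  ker:ek,eo,ep,ew,ko,kp,kt,ku,kw,op,ot,ow,pt,pu,pw,px,tu,tw,uw,ux,wx
∂2: piv[beo,bew,bko,bkp,bkt,bkw,bop,bot,bow,bpt,bpu,bpw,btu,btw,ekw,eop,kpu,kpx,kuw,kux,pwx] rk=21  ker:eow,kop,kot,kpt,kpw,ktw,opt,ptu,ptw,puw,pux,uwx
∂3: piv[beow,bkop,bkot,bkpt,bkpw,bktw,bopt,bptu,bptw,kpuw,kpux,puwx] rk=12  ker:kopt,kptw
rk∂_3=12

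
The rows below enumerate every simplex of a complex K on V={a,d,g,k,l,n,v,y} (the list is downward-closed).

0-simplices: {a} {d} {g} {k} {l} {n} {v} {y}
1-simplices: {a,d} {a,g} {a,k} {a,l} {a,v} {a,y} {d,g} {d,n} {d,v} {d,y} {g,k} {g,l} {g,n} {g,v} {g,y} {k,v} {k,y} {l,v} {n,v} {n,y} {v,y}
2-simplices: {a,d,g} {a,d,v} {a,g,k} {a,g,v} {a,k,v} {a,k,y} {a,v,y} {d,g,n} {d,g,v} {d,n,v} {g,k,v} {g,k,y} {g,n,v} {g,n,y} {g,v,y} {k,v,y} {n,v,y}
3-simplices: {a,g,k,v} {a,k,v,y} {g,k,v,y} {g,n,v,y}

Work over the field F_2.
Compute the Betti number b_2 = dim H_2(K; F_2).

n_0=8 n_1=21 n_2=17 n_3=4  [Z2]
∂1: piv[ad,ag,ak,al,av,ay,dn] rk=7  ker:dg,dv,dy,gk,gl,gn,gv,gy,kv,ky,lv,nv,ny,vy
∂2: piv[adg,adv,agk,agv,akv,aky,avy,dgn,dnv,gky,gny] rk=11  ker:dgv,gkv,gnv,gvy,kvy,nvy
∂3: piv[agkv,akvy,gkvy,gnvy] rk=4
b_2=(17−11)−4=2

b_2=2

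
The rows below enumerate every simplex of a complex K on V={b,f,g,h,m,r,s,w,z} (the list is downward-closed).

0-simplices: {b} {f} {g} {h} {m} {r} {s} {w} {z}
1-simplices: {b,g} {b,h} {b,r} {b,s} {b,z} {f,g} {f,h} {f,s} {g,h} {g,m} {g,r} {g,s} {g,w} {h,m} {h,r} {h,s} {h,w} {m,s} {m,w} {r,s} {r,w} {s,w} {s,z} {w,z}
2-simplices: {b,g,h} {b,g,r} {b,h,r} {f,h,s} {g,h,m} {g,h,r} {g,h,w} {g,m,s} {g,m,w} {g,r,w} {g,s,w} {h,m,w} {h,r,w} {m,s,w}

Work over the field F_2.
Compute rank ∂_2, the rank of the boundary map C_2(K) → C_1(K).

n_0=9 n_1=24 n_2=14  [Z2]
∂1: piv[bg,bh,br,bs,bz,fg,gm,gw] rk=8  ker:fh,fs,gh,gr,gs,hm,hr,hs,hw,ms,mw,rs,rw,sw,sz,wz
∂2: piv[bgh,bgr,bhr,fhs,ghm,ghw,gms,gmw,grw,gsw] rk=10  ker:ghr,hmw,hrw,msw
rk∂_2=10

rank∂_2=10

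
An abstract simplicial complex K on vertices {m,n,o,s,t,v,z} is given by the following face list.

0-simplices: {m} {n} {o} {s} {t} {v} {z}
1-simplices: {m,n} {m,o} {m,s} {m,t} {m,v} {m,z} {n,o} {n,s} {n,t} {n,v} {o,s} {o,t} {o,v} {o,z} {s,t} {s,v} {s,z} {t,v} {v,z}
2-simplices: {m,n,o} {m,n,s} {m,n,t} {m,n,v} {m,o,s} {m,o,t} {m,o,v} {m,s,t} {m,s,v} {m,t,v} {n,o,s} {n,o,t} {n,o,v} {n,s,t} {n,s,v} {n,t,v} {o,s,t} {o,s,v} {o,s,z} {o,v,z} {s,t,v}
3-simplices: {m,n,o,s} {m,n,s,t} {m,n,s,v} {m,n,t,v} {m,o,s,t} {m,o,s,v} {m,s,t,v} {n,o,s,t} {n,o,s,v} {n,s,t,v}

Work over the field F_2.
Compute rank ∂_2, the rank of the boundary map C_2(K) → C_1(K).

rank∂_2=12

n_0=7 n_1=19 n_2=21 n_3=10  [Z2]
∂1: piv[mn,mo,ms,mt,mv,mz] rk=6  ker:no,ns,nt,nv,os,ot,ov,oz,st,sv,sz,tv,vz
∂2: piv[mno,mns,mnt,mnv,mos,mot,mov,mst,msv,mtv,osz,ovz] rk=12  ker:nos,not,nov,nst,nsv,ntv,ost,osv,stv
∂3: piv[mnos,mnst,mnsv,mntv,most,mosv,mstv,nost,nosv] rk=9  ker:nstv
rk∂_2=12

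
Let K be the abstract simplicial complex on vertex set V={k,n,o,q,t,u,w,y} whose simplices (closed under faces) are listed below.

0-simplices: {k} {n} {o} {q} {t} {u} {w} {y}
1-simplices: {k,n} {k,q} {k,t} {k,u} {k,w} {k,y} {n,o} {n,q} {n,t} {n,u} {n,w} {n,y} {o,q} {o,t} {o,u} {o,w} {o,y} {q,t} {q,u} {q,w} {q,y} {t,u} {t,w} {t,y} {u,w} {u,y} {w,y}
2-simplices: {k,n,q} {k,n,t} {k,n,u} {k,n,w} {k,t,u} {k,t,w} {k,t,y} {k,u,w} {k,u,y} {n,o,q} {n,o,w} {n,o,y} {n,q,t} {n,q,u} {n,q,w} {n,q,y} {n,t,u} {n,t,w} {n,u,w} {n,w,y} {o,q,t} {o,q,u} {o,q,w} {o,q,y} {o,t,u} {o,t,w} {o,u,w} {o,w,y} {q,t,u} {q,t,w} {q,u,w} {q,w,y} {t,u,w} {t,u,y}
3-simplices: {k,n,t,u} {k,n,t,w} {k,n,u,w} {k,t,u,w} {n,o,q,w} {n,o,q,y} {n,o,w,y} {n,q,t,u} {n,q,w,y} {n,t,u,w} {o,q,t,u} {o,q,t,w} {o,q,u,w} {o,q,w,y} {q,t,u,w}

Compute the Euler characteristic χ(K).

n_0=8 n_1=27 n_2=34 n_3=15
χ=+8−27+34−15=0

χ(K)=0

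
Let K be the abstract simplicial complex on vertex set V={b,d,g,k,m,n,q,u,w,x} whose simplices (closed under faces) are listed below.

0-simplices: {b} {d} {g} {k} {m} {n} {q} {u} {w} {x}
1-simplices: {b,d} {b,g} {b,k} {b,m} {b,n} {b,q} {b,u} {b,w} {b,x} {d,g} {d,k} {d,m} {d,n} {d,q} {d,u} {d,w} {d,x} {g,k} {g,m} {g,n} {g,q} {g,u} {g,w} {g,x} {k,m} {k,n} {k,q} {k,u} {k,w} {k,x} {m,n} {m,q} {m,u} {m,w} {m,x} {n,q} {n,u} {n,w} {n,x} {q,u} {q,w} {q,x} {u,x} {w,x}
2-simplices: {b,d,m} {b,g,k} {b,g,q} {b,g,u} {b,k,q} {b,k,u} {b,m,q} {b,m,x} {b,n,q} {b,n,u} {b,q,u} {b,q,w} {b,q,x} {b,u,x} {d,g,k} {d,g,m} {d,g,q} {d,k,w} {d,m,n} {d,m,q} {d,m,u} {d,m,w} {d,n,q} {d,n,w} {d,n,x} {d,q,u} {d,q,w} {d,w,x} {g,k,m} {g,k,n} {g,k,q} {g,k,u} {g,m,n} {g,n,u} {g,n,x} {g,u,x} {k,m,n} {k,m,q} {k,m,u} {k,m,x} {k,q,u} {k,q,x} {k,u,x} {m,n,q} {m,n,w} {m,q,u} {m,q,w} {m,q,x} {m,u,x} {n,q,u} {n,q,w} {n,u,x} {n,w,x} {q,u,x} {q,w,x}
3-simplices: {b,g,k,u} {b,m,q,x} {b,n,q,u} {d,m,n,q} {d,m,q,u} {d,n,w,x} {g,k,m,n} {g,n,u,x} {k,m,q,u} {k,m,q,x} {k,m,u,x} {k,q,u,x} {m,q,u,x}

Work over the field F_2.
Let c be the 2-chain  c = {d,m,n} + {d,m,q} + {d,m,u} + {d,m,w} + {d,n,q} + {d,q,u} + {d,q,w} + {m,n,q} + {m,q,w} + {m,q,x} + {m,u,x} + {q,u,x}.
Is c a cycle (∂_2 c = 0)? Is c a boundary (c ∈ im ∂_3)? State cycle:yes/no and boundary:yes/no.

cycle:yes boundary:no

n_0=10 n_1=44 n_2=55 n_3=13  [Z2]
∂1: piv[bd,bg,bk,bm,bn,bq,bu,bw,bx] rk=9  ker:dg,dk,dm,dn,dq,du,dw,dx,gk,gm,gn,gq,gu,gw,gx,km,kn,kq,ku,kw,kx,mn,mq,mu,mw,mx,nq,nu,nw,nx,qu,qw,qx,ux,wx
∂2: piv[bdm,bgk,bgq,bgu,bkq,bku,bmq,bmx,bnq,bnu,bqu,bqw,bqx,bux,dgk,dgm,dgq,dkw,dmn,dmq,dmu,dmw,dnq,dnw,dnx,dqu,dqw,dwx,gkm,gkn,gmn,gnx,gux,kmx] rk=34  ker:gkq,gku,gnu,kmn,kmq,kmu,kqu,kqx,kux,mnq,mnw,mqu,mqw,mqx,mux,nqu,nqw,nux,nwx,qux,qwx
∂3: piv[bgku,bmqx,bnqu,dmnq,dmqu,dnwx,gkmn,gnux,kmqu,kmqx,kmux,kqux] rk=12  ker:mqux
∂2c = 0
c vs im∂3: residual ≠ 0 ⇒ not boundary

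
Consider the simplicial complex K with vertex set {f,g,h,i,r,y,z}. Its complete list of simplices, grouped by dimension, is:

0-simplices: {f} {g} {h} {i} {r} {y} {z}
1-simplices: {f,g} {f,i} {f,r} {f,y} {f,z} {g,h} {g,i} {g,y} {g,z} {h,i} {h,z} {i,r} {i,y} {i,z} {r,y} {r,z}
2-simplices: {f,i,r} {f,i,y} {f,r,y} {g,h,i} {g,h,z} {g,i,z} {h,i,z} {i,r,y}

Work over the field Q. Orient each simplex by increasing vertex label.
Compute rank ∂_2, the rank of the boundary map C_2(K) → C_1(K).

n_0=7 n_1=16 n_2=8  [Q]
∂1: piv[fg,fi,fr,fy,fz,gh] rk=6  ker:gi,gy,gz,hi,hz,ir,iy,iz,ry,rz
∂2: piv[fir,fiy,fry,ghi,ghz,giz] rk=6  ker:hiz,iry
rk∂_2=6

rank∂_2=6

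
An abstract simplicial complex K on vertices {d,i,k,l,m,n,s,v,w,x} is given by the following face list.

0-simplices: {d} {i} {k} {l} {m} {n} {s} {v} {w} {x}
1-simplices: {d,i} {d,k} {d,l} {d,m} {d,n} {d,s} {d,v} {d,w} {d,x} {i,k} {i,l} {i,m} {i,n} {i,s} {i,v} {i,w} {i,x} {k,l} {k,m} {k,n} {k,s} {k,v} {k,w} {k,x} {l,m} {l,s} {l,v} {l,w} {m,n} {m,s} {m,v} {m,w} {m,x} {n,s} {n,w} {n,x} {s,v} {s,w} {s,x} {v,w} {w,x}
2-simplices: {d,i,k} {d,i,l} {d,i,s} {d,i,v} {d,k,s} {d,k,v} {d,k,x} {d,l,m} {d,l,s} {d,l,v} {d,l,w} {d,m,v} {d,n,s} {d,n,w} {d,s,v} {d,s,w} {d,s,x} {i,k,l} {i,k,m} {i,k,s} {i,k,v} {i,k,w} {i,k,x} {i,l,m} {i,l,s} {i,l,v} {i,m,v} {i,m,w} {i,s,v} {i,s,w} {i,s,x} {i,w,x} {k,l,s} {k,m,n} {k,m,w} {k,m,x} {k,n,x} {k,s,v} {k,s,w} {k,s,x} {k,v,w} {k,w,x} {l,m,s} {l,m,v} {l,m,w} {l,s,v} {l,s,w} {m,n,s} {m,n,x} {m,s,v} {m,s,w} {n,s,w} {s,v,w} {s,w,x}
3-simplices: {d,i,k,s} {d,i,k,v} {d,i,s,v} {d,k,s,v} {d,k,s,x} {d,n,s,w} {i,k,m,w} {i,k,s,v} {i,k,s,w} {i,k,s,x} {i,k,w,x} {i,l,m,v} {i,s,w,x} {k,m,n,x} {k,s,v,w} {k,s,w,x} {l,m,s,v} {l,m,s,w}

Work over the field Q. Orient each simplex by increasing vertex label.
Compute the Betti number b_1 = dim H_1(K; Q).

b_1=1

n_0=10 n_1=41 n_2=54 n_3=18  [Q]
∂1: piv[di,dk,dl,dm,dn,ds,dv,dw,dx] rk=9  ker:ik,il,im,in,is,iv,iw,ix,kl,km,kn,ks,kv,kw,kx,lm,ls,lv,lw,mn,ms,mv,mw,mx,ns,nw,nx,sv,sw,sx,vw,wx
∂2: piv[dik,dil,dis,div,dks,dkv,dkx,dlm,dls,dlv,dlw,dmv,dns,dnw,dsv,dsw,dsx,ikl,ikm,ikw,ikx,ilm,imw,isw,iwx,kmn,kmx,knx,kvw,lms,mns] rk=31  ker:iks,ikv,ils,ilv,imv,isv,isx,kls,kmw,ksv,ksw,ksx,kwx,lmv,lmw,lsv,lsw,mnx,msv,msw,nsw,svw,swx
∂3: piv[diks,dikv,disv,dksv,dksx,dnsw,ikmw,iksw,iksx,ikwx,ilmv,iswx,kmnx,ksvw,lmsv,lmsw] rk=16  ker:iksv,kswx
b_1=(41−9)−31=1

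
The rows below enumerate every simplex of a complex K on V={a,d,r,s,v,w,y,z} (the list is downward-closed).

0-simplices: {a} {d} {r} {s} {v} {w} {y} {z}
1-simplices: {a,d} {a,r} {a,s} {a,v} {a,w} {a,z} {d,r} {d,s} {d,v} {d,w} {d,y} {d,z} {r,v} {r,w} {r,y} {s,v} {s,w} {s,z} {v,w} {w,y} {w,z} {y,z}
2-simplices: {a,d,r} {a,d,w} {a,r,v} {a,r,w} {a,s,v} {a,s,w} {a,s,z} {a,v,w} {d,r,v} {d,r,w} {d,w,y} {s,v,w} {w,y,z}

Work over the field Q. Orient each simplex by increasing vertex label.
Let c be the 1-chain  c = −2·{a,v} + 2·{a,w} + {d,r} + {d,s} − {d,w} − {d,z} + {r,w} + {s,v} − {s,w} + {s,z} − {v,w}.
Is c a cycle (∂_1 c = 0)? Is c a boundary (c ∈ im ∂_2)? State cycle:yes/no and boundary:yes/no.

n_0=8 n_1=22 n_2=13  [Q]
∂1: piv[ad,ar,as,av,aw,az,dy] rk=7  ker:dr,ds,dv,dw,dz,rv,rw,ry,sv,sw,sz,vw,wy,wz,yz
∂2: piv[adr,adw,arv,arw,asv,asw,asz,avw,drv,dwy,wyz] rk=11  ker:drw,svw
∂1c = 0
c vs im∂2: residual ≠ 0 ⇒ not boundary

cycle:yes boundary:no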